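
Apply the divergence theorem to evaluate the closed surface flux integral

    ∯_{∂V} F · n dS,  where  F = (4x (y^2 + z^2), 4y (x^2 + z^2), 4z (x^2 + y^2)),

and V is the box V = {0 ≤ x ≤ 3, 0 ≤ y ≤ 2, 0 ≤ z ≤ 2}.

By the divergence theorem,

    ∯_{∂V} F · n dS = ∭_V (∇ · F) dV.

Compute the divergence:
    ∇ · F = ∂F_x/∂x + ∂F_y/∂y + ∂F_z/∂z = 4y^2 + 4z^2 + 4x^2 + 4z^2 + 4x^2 + 4y^2 = 8x^2 + 8y^2 + 8z^2.

V is a rectangular box, so dV = dx dy dz with 0 ≤ x ≤ 3, 0 ≤ y ≤ 2, 0 ≤ z ≤ 2.

Integrate (8x^2 + 8y^2 + 8z^2) over V as an iterated integral:

    ∭_V (∇·F) dV = ∫_0^{3} ∫_0^{2} ∫_0^{2} (8x^2 + 8y^2 + 8z^2) dz dy dx.

Inner (z from 0 to 2): 16x^2 + 16y^2 + 64/3.
Middle (y from 0 to 2): 32x^2 + 256/3.
Outer (x from 0 to 3): 544.

Therefore ∯_{∂V} F · n dS = 544.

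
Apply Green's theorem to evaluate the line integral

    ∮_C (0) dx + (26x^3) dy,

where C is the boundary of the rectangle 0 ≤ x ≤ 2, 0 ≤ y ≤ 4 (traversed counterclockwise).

Green's theorem converts the closed line integral into a double integral over the enclosed region D:

    ∮_C P dx + Q dy = ∬_D (∂Q/∂x - ∂P/∂y) dA.

Here P = 0, Q = 26x^3, so

    ∂Q/∂x = 78x^2,    ∂P/∂y = 0,
    ∂Q/∂x - ∂P/∂y = 78x^2.

D is the region 0 ≤ x ≤ 2, 0 ≤ y ≤ 4. Evaluating the double integral:

    ∬_D (78x^2) dA = ∫_0^{2} ∫_0^{4} (78x^2) dy dx.

Inner (y from 0 to 4): 312x^2.
Outer (x from 0 to 2): 832.

Therefore ∮_C P dx + Q dy = 832.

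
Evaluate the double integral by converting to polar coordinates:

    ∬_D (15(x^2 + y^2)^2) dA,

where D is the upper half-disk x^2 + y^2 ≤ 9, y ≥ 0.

The region D is 0 ≤ r ≤ 3, 0 ≤ θ ≤ π in polar coordinates, where x = r cos(θ), y = r sin(θ), and dA = r dr dθ.

Under the substitution, the integrand becomes 15r^4, so

    ∬_D (15(x^2 + y^2)^2) dA = ∫_{0}^{π} ∫_{0}^{3} (15r^4) · r dr dθ.

Inner integral (in r): ∫_{0}^{3} (15r^4) · r dr = 3645/2.

Outer integral (in θ): ∫_{0}^{π} (3645/2) dθ = 3645π/2.

Therefore ∬_D (15(x^2 + y^2)^2) dA = 3645π/2.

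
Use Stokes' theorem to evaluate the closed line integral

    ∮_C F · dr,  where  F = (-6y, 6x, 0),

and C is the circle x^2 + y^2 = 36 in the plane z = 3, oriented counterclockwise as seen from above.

Let S be the flat disk x^2 + y^2 ≤ 36 in the plane z = 3, with upward unit normal n̂ = ẑ. By Stokes' theorem,

    ∮_C F · dr = ∬_S (∇ × F) · n̂ dS = ∬_D (curl F)_z dA,

where D is the disk x^2 + y^2 ≤ 36.

Compute the curl of F = (-6y, 6x, 0):
    (∇ × F)_x = ∂F_z/∂y - ∂F_y/∂z = 0,
    (∇ × F)_y = ∂F_x/∂z - ∂F_z/∂x = 0,
    (∇ × F)_z = ∂F_y/∂x - ∂F_x/∂y = 12.

On z = 3, (curl F)_z = 12.

Convert to polar (x = r cos θ, y = r sin θ, dA = r dr dθ); the integrand becomes 12, so

    ∬_D (curl F)_z dA = ∫_0^{2π} ∫_0^{6} (12) · r dr dθ.

Inner (r from 0 to 6): 216.
Outer (θ from 0 to 2π): 432π.

Therefore ∮_C F · dr = 432π.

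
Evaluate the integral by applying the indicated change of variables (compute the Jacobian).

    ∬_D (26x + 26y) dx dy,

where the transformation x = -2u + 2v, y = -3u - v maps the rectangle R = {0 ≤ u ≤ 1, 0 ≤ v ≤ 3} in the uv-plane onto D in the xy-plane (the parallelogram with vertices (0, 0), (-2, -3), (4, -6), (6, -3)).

Compute the Jacobian determinant of (x, y) with respect to (u, v):

    ∂(x,y)/∂(u,v) = | -2  2 | = (-2)(-1) - (2)(-3) = 8.
                   | -3  -1 |

Its absolute value is |J| = 8 (the area scaling factor).

Substituting x = -2u + 2v, y = -3u - v into the integrand,

    26x + 26y → -130u + 26v,

so the integral becomes

    ∬_R (-130u + 26v) · |J| du dv = ∫_0^1 ∫_0^3 (-1040u + 208v) dv du.

Inner (v): 936 - 3120u.
Outer (u): -624.

Therefore ∬_D (26x + 26y) dx dy = -624.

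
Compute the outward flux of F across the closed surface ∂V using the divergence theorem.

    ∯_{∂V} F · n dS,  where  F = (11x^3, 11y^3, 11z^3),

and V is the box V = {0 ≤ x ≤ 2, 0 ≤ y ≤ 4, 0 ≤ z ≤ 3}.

By the divergence theorem,

    ∯_{∂V} F · n dS = ∭_V (∇ · F) dV.

Compute the divergence:
    ∇ · F = ∂F_x/∂x + ∂F_y/∂y + ∂F_z/∂z = 33x^2 + 33y^2 + 33z^2.

V is a rectangular box, so dV = dx dy dz with 0 ≤ x ≤ 2, 0 ≤ y ≤ 4, 0 ≤ z ≤ 3.

Integrate (33x^2 + 33y^2 + 33z^2) over V as an iterated integral:

    ∭_V (∇·F) dV = ∫_0^{2} ∫_0^{4} ∫_0^{3} (33x^2 + 33y^2 + 33z^2) dz dy dx.

Inner (z from 0 to 3): 99x^2 + 99y^2 + 297.
Middle (y from 0 to 4): 396x^2 + 3300.
Outer (x from 0 to 2): 7656.

Therefore ∯_{∂V} F · n dS = 7656.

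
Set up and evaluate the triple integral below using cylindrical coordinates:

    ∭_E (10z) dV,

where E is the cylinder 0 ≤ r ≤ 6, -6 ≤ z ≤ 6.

In cylindrical coordinates, x = r cos(θ), y = r sin(θ), z = z, and dV = r dr dθ dz.

The integrand becomes 10z, so

    ∭_E (10z) dV = ∫_{0}^{2π} ∫_{0}^{6} ∫_{-6}^{6} (10z) · r dz dr dθ.

Inner (z): 0.
Middle (r from 0 to 6): 0.
Outer (θ): 0.

Therefore the triple integral equals 0.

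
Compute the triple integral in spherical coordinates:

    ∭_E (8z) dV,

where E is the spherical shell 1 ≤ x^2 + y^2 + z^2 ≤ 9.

In spherical coordinates, x = ρ sin(φ) cos(θ), y = ρ sin(φ) sin(θ), z = ρ cos(φ), and dV = ρ^2 sin(φ) dρ dφ dθ.

The integrand becomes 8ρ cos(φ), so

    ∭_E (8z) dV = ∫_{0}^{2π} ∫_{0}^{π} ∫_{1}^{3} (8ρ cos(φ)) · ρ^2 sin(φ) dρ dφ dθ.

Inner (ρ): 80sin(2φ).
Middle (φ): 0.
Outer (θ): 0.

Therefore the triple integral equals 0.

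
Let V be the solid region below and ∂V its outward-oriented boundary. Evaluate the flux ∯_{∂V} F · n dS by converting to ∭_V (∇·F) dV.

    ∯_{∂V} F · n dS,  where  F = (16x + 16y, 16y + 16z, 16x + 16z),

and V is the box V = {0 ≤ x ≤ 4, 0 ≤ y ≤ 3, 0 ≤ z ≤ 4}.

By the divergence theorem,

    ∯_{∂V} F · n dS = ∭_V (∇ · F) dV.

Compute the divergence:
    ∇ · F = ∂F_x/∂x + ∂F_y/∂y + ∂F_z/∂z = 16 + 16 + 16 = 48.

V is a rectangular box, so dV = dx dy dz with 0 ≤ x ≤ 4, 0 ≤ y ≤ 3, 0 ≤ z ≤ 4.

Integrate (48) over V as an iterated integral:

    ∭_V (∇·F) dV = ∫_0^{4} ∫_0^{3} ∫_0^{4} (48) dz dy dx.

Inner (z from 0 to 4): 192.
Middle (y from 0 to 3): 576.
Outer (x from 0 to 4): 2304.

Therefore ∯_{∂V} F · n dS = 2304.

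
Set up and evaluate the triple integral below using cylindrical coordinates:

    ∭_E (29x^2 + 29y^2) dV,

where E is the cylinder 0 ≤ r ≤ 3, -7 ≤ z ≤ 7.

In cylindrical coordinates, x = r cos(θ), y = r sin(θ), z = z, and dV = r dr dθ dz.

The integrand becomes 29r^2, so

    ∭_E (29x^2 + 29y^2) dV = ∫_{0}^{2π} ∫_{0}^{3} ∫_{-7}^{7} (29r^2) · r dz dr dθ.

Inner (z): 406r^3.
Middle (r from 0 to 3): 16443/2.
Outer (θ): 16443π.

Therefore the triple integral equals 16443π.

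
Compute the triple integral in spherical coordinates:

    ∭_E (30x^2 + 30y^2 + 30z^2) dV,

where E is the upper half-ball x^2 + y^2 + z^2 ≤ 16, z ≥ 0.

In spherical coordinates, x = ρ sin(φ) cos(θ), y = ρ sin(φ) sin(θ), z = ρ cos(φ), and dV = ρ^2 sin(φ) dρ dφ dθ.

The integrand becomes 30ρ^2, so

    ∭_E (30x^2 + 30y^2 + 30z^2) dV = ∫_{0}^{2π} ∫_{0}^{π/2} ∫_{0}^{4} (30ρ^2) · ρ^2 sin(φ) dρ dφ dθ.

Inner (ρ): 6144sin(φ).
Middle (φ): 6144.
Outer (θ): 12288π.

Therefore the triple integral equals 12288π.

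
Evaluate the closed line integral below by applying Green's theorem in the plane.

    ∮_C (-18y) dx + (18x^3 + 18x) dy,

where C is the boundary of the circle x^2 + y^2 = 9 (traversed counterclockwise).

Green's theorem converts the closed line integral into a double integral over the enclosed region D:

    ∮_C P dx + Q dy = ∬_D (∂Q/∂x - ∂P/∂y) dA.

Here P = -18y, Q = 18x^3 + 18x, so

    ∂Q/∂x = 54x^2 + 18,    ∂P/∂y = -18,
    ∂Q/∂x - ∂P/∂y = 54x^2 + 36.

D is the region x^2 + y^2 ≤ 9. Evaluating the double integral:

In polar coordinates (x = r cos θ, y = r sin θ, dA = r dr dθ) the integrand becomes 54r^2cos(θ)^2 + 36, so

    ∬_D (54x^2 + 36) dA = ∫_0^{2π} ∫_0^{3} (54r^2cos(θ)^2 + 36) · r dr dθ.

Inner (r from 0 to 3): 2187cos(θ)^2/2 + 162.
Outer (θ from 0 to 2π): 2835π/2.

Therefore ∮_C P dx + Q dy = 2835π/2.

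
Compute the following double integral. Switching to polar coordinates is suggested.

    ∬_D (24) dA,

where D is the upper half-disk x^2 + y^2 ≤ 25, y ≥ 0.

The region D is 0 ≤ r ≤ 5, 0 ≤ θ ≤ π in polar coordinates, where x = r cos(θ), y = r sin(θ), and dA = r dr dθ.

Under the substitution, the integrand becomes 24, so

    ∬_D (24) dA = ∫_{0}^{π} ∫_{0}^{5} (24) · r dr dθ.

Inner integral (in r): ∫_{0}^{5} (24) · r dr = 300.

Outer integral (in θ): ∫_{0}^{π} (300) dθ = 300π.

Therefore ∬_D (24) dA = 300π.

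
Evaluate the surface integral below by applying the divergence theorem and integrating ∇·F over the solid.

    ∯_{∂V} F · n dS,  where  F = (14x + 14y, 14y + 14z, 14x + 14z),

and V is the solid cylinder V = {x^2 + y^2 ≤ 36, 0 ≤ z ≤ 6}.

By the divergence theorem,

    ∯_{∂V} F · n dS = ∭_V (∇ · F) dV.

Compute the divergence:
    ∇ · F = ∂F_x/∂x + ∂F_y/∂y + ∂F_z/∂z = 14 + 14 + 14 = 42.

In cylindrical coordinates, x = r cos(θ), y = r sin(θ), z = z, dV = r dr dθ dz, with 0 ≤ r ≤ 6, 0 ≤ θ ≤ 2π, 0 ≤ z ≤ 6.

The integrand, after substitution and multiplying by the volume element, becomes (42) · r, so

    ∭_V (∇·F) dV = ∫_0^{2π} ∫_0^{6} ∫_0^{6} (42) · r dz dr dθ.

Inner (z from 0 to 6): 252r.
Middle (r from 0 to 6): 4536.
Outer (θ from 0 to 2π): 9072π.

Therefore ∯_{∂V} F · n dS = 9072π.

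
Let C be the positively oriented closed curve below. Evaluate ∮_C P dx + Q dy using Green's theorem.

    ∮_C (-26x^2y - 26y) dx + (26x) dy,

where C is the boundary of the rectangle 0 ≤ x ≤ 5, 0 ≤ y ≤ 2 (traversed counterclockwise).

Green's theorem converts the closed line integral into a double integral over the enclosed region D:

    ∮_C P dx + Q dy = ∬_D (∂Q/∂x - ∂P/∂y) dA.

Here P = -26x^2y - 26y, Q = 26x, so

    ∂Q/∂x = 26,    ∂P/∂y = -26x^2 - 26,
    ∂Q/∂x - ∂P/∂y = 26x^2 + 52.

D is the region 0 ≤ x ≤ 5, 0 ≤ y ≤ 2. Evaluating the double integral:

    ∬_D (26x^2 + 52) dA = ∫_0^{5} ∫_0^{2} (26x^2 + 52) dy dx.

Inner (y from 0 to 2): 52x^2 + 104.
Outer (x from 0 to 5): 8060/3.

Therefore ∮_C P dx + Q dy = 8060/3.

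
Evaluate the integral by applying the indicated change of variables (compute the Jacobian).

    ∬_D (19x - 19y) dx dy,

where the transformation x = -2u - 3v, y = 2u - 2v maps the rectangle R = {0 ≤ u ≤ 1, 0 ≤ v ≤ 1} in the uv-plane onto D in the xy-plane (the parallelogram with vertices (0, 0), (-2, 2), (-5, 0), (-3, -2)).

Compute the Jacobian determinant of (x, y) with respect to (u, v):

    ∂(x,y)/∂(u,v) = | -2  -3 | = (-2)(-2) - (-3)(2) = 10.
                   | 2  -2 |

Its absolute value is |J| = 10 (the area scaling factor).

Substituting x = -2u - 3v, y = 2u - 2v into the integrand,

    19x - 19y → -76u - 19v,

so the integral becomes

    ∬_R (-76u - 19v) · |J| du dv = ∫_0^1 ∫_0^1 (-760u - 190v) dv du.

Inner (v): -760u - 95.
Outer (u): -475.

Therefore ∬_D (19x - 19y) dx dy = -475.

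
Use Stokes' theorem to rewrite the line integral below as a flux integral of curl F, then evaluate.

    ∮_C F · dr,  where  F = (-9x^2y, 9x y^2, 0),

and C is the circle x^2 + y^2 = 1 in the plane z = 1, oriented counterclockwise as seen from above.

Let S be the flat disk x^2 + y^2 ≤ 1 in the plane z = 1, with upward unit normal n̂ = ẑ. By Stokes' theorem,

    ∮_C F · dr = ∬_S (∇ × F) · n̂ dS = ∬_D (curl F)_z dA,

where D is the disk x^2 + y^2 ≤ 1.

Compute the curl of F = (-9x^2y, 9x y^2, 0):
    (∇ × F)_x = ∂F_z/∂y - ∂F_y/∂z = 0,
    (∇ × F)_y = ∂F_x/∂z - ∂F_z/∂x = 0,
    (∇ × F)_z = ∂F_y/∂x - ∂F_x/∂y = 9x^2 + 9y^2.

On z = 1, (curl F)_z = 9x^2 + 9y^2.

Convert to polar (x = r cos θ, y = r sin θ, dA = r dr dθ); the integrand becomes 9r^2, so

    ∬_D (curl F)_z dA = ∫_0^{2π} ∫_0^{1} (9r^2) · r dr dθ.

Inner (r from 0 to 1): 9/4.
Outer (θ from 0 to 2π): 9π/2.

Therefore ∮_C F · dr = 9π/2.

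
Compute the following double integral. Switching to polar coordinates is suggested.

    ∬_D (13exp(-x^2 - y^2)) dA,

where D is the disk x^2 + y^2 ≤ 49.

The region D is 0 ≤ r ≤ 7, 0 ≤ θ ≤ 2π in polar coordinates, where x = r cos(θ), y = r sin(θ), and dA = r dr dθ.

Under the substitution, the integrand becomes 13exp(-r^2), so

    ∬_D (13exp(-x^2 - y^2)) dA = ∫_{0}^{2π} ∫_{0}^{7} (13exp(-r^2)) · r dr dθ.

Inner integral (in r): ∫_{0}^{7} (13exp(-r^2)) · r dr = 13/2 - 13exp(-49)/2.

Outer integral (in θ): ∫_{0}^{2π} (13/2 - 13exp(-49)/2) dθ = -13π exp(-49) + 13π.

Therefore ∬_D (13exp(-x^2 - y^2)) dA = -13π exp(-49) + 13π.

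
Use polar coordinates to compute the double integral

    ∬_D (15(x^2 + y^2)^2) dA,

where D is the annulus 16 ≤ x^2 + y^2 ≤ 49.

The region D is 4 ≤ r ≤ 7, 0 ≤ θ ≤ 2π in polar coordinates, where x = r cos(θ), y = r sin(θ), and dA = r dr dθ.

Under the substitution, the integrand becomes 15r^4, so

    ∬_D (15(x^2 + y^2)^2) dA = ∫_{0}^{2π} ∫_{4}^{7} (15r^4) · r dr dθ.

Inner integral (in r): ∫_{4}^{7} (15r^4) · r dr = 567765/2.

Outer integral (in θ): ∫_{0}^{2π} (567765/2) dθ = 567765π.

Therefore ∬_D (15(x^2 + y^2)^2) dA = 567765π.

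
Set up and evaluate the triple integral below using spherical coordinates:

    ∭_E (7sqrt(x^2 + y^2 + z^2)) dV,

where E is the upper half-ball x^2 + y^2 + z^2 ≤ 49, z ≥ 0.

In spherical coordinates, x = ρ sin(φ) cos(θ), y = ρ sin(φ) sin(θ), z = ρ cos(φ), and dV = ρ^2 sin(φ) dρ dφ dθ.

The integrand becomes 7ρ, so

    ∭_E (7sqrt(x^2 + y^2 + z^2)) dV = ∫_{0}^{2π} ∫_{0}^{π/2} ∫_{0}^{7} (7ρ) · ρ^2 sin(φ) dρ dφ dθ.

Inner (ρ): 16807sin(φ)/4.
Middle (φ): 16807/4.
Outer (θ): 16807π/2.

Therefore the triple integral equals 16807π/2.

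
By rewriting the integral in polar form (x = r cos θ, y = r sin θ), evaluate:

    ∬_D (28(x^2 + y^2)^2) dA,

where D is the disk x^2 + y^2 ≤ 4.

The region D is 0 ≤ r ≤ 2, 0 ≤ θ ≤ 2π in polar coordinates, where x = r cos(θ), y = r sin(θ), and dA = r dr dθ.

Under the substitution, the integrand becomes 28r^4, so

    ∬_D (28(x^2 + y^2)^2) dA = ∫_{0}^{2π} ∫_{0}^{2} (28r^4) · r dr dθ.

Inner integral (in r): ∫_{0}^{2} (28r^4) · r dr = 896/3.

Outer integral (in θ): ∫_{0}^{2π} (896/3) dθ = 1792π/3.

Therefore ∬_D (28(x^2 + y^2)^2) dA = 1792π/3.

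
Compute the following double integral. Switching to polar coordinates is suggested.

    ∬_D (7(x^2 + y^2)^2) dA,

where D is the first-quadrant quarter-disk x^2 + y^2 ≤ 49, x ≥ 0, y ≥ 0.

The region D is 0 ≤ r ≤ 7, 0 ≤ θ ≤ π/2 in polar coordinates, where x = r cos(θ), y = r sin(θ), and dA = r dr dθ.

Under the substitution, the integrand becomes 7r^4, so

    ∬_D (7(x^2 + y^2)^2) dA = ∫_{0}^{π/2} ∫_{0}^{7} (7r^4) · r dr dθ.

Inner integral (in r): ∫_{0}^{7} (7r^4) · r dr = 823543/6.

Outer integral (in θ): ∫_{0}^{π/2} (823543/6) dθ = 823543π/12.

Therefore ∬_D (7(x^2 + y^2)^2) dA = 823543π/12.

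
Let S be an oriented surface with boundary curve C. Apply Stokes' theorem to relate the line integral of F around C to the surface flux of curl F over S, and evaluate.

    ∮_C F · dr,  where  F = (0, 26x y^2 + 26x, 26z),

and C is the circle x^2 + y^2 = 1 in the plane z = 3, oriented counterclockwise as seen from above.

Let S be the flat disk x^2 + y^2 ≤ 1 in the plane z = 3, with upward unit normal n̂ = ẑ. By Stokes' theorem,

    ∮_C F · dr = ∬_S (∇ × F) · n̂ dS = ∬_D (curl F)_z dA,

where D is the disk x^2 + y^2 ≤ 1.

Compute the curl of F = (0, 26x y^2 + 26x, 26z):
    (∇ × F)_x = ∂F_z/∂y - ∂F_y/∂z = 0,
    (∇ × F)_y = ∂F_x/∂z - ∂F_z/∂x = 0,
    (∇ × F)_z = ∂F_y/∂x - ∂F_x/∂y = 26y^2 + 26.

On z = 3, (curl F)_z = 26y^2 + 26.

Convert to polar (x = r cos θ, y = r sin θ, dA = r dr dθ); the integrand becomes 26r^2sin(θ)^2 + 26, so

    ∬_D (curl F)_z dA = ∫_0^{2π} ∫_0^{1} (26r^2sin(θ)^2 + 26) · r dr dθ.

Inner (r from 0 to 1): 13sin(θ)^2/2 + 13.
Outer (θ from 0 to 2π): 65π/2.

Therefore ∮_C F · dr = 65π/2.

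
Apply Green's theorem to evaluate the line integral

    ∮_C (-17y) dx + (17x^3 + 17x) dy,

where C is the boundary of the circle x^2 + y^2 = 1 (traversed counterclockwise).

Green's theorem converts the closed line integral into a double integral over the enclosed region D:

    ∮_C P dx + Q dy = ∬_D (∂Q/∂x - ∂P/∂y) dA.

Here P = -17y, Q = 17x^3 + 17x, so

    ∂Q/∂x = 51x^2 + 17,    ∂P/∂y = -17,
    ∂Q/∂x - ∂P/∂y = 51x^2 + 34.

D is the region x^2 + y^2 ≤ 1. Evaluating the double integral:

In polar coordinates (x = r cos θ, y = r sin θ, dA = r dr dθ) the integrand becomes 51r^2cos(θ)^2 + 34, so

    ∬_D (51x^2 + 34) dA = ∫_0^{2π} ∫_0^{1} (51r^2cos(θ)^2 + 34) · r dr dθ.

Inner (r from 0 to 1): 51cos(θ)^2/4 + 17.
Outer (θ from 0 to 2π): 187π/4.

Therefore ∮_C P dx + Q dy = 187π/4.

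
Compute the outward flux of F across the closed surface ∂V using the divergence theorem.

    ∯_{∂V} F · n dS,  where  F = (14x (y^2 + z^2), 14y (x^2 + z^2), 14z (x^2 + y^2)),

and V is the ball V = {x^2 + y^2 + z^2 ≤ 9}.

By the divergence theorem,

    ∯_{∂V} F · n dS = ∭_V (∇ · F) dV.

Compute the divergence:
    ∇ · F = ∂F_x/∂x + ∂F_y/∂y + ∂F_z/∂z = 14y^2 + 14z^2 + 14x^2 + 14z^2 + 14x^2 + 14y^2 = 28x^2 + 28y^2 + 28z^2.

In spherical coordinates, x = ρ sin(φ) cos(θ), y = ρ sin(φ) sin(θ), z = ρ cos(φ), dV = ρ^2 sin(φ) dρ dφ dθ, with 0 ≤ ρ ≤ 3, 0 ≤ φ ≤ π, 0 ≤ θ ≤ 2π.

The integrand, after substitution and multiplying by the volume element, becomes (28ρ^2) · ρ^2 sin(φ), so

    ∭_V (∇·F) dV = ∫_0^{2π} ∫_0^{π} ∫_0^{3} (28ρ^2) · ρ^2 sin(φ) dρ dφ dθ.

Inner (ρ from 0 to 3): 6804sin(φ)/5.
Middle (φ from 0 to π): 13608/5.
Outer (θ from 0 to 2π): 27216π/5.

Therefore ∯_{∂V} F · n dS = 27216π/5.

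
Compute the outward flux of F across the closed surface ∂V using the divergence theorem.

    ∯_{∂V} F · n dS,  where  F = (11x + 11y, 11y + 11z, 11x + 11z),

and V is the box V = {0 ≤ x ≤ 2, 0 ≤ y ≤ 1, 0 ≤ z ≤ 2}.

By the divergence theorem,

    ∯_{∂V} F · n dS = ∭_V (∇ · F) dV.

Compute the divergence:
    ∇ · F = ∂F_x/∂x + ∂F_y/∂y + ∂F_z/∂z = 11 + 11 + 11 = 33.

V is a rectangular box, so dV = dx dy dz with 0 ≤ x ≤ 2, 0 ≤ y ≤ 1, 0 ≤ z ≤ 2.

Integrate (33) over V as an iterated integral:

    ∭_V (∇·F) dV = ∫_0^{2} ∫_0^{1} ∫_0^{2} (33) dz dy dx.

Inner (z from 0 to 2): 66.
Middle (y from 0 to 1): 66.
Outer (x from 0 to 2): 132.

Therefore ∯_{∂V} F · n dS = 132.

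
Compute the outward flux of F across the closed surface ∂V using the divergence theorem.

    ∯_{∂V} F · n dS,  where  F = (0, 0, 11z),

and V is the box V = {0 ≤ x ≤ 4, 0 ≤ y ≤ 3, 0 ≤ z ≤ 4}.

By the divergence theorem,

    ∯_{∂V} F · n dS = ∭_V (∇ · F) dV.

Compute the divergence:
    ∇ · F = ∂F_x/∂x + ∂F_y/∂y + ∂F_z/∂z = 0 + 0 + 11 = 11.

V is a rectangular box, so dV = dx dy dz with 0 ≤ x ≤ 4, 0 ≤ y ≤ 3, 0 ≤ z ≤ 4.

Integrate (11) over V as an iterated integral:

    ∭_V (∇·F) dV = ∫_0^{4} ∫_0^{3} ∫_0^{4} (11) dz dy dx.

Inner (z from 0 to 4): 44.
Middle (y from 0 to 3): 132.
Outer (x from 0 to 4): 528.

Therefore ∯_{∂V} F · n dS = 528.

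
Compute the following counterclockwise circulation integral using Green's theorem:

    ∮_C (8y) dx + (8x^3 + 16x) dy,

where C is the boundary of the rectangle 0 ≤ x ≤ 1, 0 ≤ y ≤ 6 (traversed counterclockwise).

Green's theorem converts the closed line integral into a double integral over the enclosed region D:

    ∮_C P dx + Q dy = ∬_D (∂Q/∂x - ∂P/∂y) dA.

Here P = 8y, Q = 8x^3 + 16x, so

    ∂Q/∂x = 24x^2 + 16,    ∂P/∂y = 8,
    ∂Q/∂x - ∂P/∂y = 24x^2 + 8.

D is the region 0 ≤ x ≤ 1, 0 ≤ y ≤ 6. Evaluating the double integral:

    ∬_D (24x^2 + 8) dA = ∫_0^{1} ∫_0^{6} (24x^2 + 8) dy dx.

Inner (y from 0 to 6): 144x^2 + 48.
Outer (x from 0 to 1): 96.

Therefore ∮_C P dx + Q dy = 96.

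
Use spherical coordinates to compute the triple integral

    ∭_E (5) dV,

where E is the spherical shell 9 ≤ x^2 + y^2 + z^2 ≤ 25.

In spherical coordinates, x = ρ sin(φ) cos(θ), y = ρ sin(φ) sin(θ), z = ρ cos(φ), and dV = ρ^2 sin(φ) dρ dφ dθ.

The integrand becomes 5, so

    ∭_E (5) dV = ∫_{0}^{2π} ∫_{0}^{π} ∫_{3}^{5} (5) · ρ^2 sin(φ) dρ dφ dθ.

Inner (ρ): 490sin(φ)/3.
Middle (φ): 980/3.
Outer (θ): 1960π/3.

Therefore the triple integral equals 1960π/3.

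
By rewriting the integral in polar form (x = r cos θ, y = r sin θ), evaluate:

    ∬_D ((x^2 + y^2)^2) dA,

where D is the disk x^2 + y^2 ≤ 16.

The region D is 0 ≤ r ≤ 4, 0 ≤ θ ≤ 2π in polar coordinates, where x = r cos(θ), y = r sin(θ), and dA = r dr dθ.

Under the substitution, the integrand becomes r^4, so

    ∬_D ((x^2 + y^2)^2) dA = ∫_{0}^{2π} ∫_{0}^{4} (r^4) · r dr dθ.

Inner integral (in r): ∫_{0}^{4} (r^4) · r dr = 2048/3.

Outer integral (in θ): ∫_{0}^{2π} (2048/3) dθ = 4096π/3.

Therefore ∬_D ((x^2 + y^2)^2) dA = 4096π/3.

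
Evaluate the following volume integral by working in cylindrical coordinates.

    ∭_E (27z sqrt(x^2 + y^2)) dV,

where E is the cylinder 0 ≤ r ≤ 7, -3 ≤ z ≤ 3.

In cylindrical coordinates, x = r cos(θ), y = r sin(θ), z = z, and dV = r dr dθ dz.

The integrand becomes 27r z, so

    ∭_E (27z sqrt(x^2 + y^2)) dV = ∫_{0}^{2π} ∫_{0}^{7} ∫_{-3}^{3} (27r z) · r dz dr dθ.

Inner (z): 0.
Middle (r from 0 to 7): 0.
Outer (θ): 0.

Therefore the triple integral equals 0.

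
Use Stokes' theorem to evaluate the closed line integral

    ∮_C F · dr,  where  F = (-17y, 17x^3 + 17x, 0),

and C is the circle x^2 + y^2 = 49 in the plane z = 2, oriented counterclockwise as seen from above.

Let S be the flat disk x^2 + y^2 ≤ 49 in the plane z = 2, with upward unit normal n̂ = ẑ. By Stokes' theorem,

    ∮_C F · dr = ∬_S (∇ × F) · n̂ dS = ∬_D (curl F)_z dA,

where D is the disk x^2 + y^2 ≤ 49.

Compute the curl of F = (-17y, 17x^3 + 17x, 0):
    (∇ × F)_x = ∂F_z/∂y - ∂F_y/∂z = 0,
    (∇ × F)_y = ∂F_x/∂z - ∂F_z/∂x = 0,
    (∇ × F)_z = ∂F_y/∂x - ∂F_x/∂y = 51x^2 + 34.

On z = 2, (curl F)_z = 51x^2 + 34.

Convert to polar (x = r cos θ, y = r sin θ, dA = r dr dθ); the integrand becomes 51r^2cos(θ)^2 + 34, so

    ∬_D (curl F)_z dA = ∫_0^{2π} ∫_0^{7} (51r^2cos(θ)^2 + 34) · r dr dθ.

Inner (r from 0 to 7): 122451cos(θ)^2/4 + 833.
Outer (θ from 0 to 2π): 129115π/4.

Therefore ∮_C F · dr = 129115π/4.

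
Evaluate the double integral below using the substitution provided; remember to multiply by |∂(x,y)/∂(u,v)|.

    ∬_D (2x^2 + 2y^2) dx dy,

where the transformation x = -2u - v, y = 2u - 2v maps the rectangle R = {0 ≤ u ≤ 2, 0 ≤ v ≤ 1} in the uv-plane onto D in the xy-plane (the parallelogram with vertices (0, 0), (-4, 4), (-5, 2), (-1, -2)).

Compute the Jacobian determinant of (x, y) with respect to (u, v):

    ∂(x,y)/∂(u,v) = | -2  -1 | = (-2)(-2) - (-1)(2) = 6.
                   | 2  -2 |

Its absolute value is |J| = 6 (the area scaling factor).

Substituting x = -2u - v, y = 2u - 2v into the integrand,

    2x^2 + 2y^2 → 16u^2 - 8u v + 10v^2,

so the integral becomes

    ∬_R (16u^2 - 8u v + 10v^2) · |J| du dv = ∫_0^2 ∫_0^1 (96u^2 - 48u v + 60v^2) dv du.

Inner (v): 96u^2 - 24u + 20.
Outer (u): 248.

Therefore ∬_D (2x^2 + 2y^2) dx dy = 248.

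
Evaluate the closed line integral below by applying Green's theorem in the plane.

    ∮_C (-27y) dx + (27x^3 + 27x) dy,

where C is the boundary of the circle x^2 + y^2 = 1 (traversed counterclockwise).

Green's theorem converts the closed line integral into a double integral over the enclosed region D:

    ∮_C P dx + Q dy = ∬_D (∂Q/∂x - ∂P/∂y) dA.

Here P = -27y, Q = 27x^3 + 27x, so

    ∂Q/∂x = 81x^2 + 27,    ∂P/∂y = -27,
    ∂Q/∂x - ∂P/∂y = 81x^2 + 54.

D is the region x^2 + y^2 ≤ 1. Evaluating the double integral:

In polar coordinates (x = r cos θ, y = r sin θ, dA = r dr dθ) the integrand becomes 81r^2cos(θ)^2 + 54, so

    ∬_D (81x^2 + 54) dA = ∫_0^{2π} ∫_0^{1} (81r^2cos(θ)^2 + 54) · r dr dθ.

Inner (r from 0 to 1): 81cos(θ)^2/4 + 27.
Outer (θ from 0 to 2π): 297π/4.

Therefore ∮_C P dx + Q dy = 297π/4.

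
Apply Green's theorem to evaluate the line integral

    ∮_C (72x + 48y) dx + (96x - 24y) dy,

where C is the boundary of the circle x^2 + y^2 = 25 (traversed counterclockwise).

Green's theorem converts the closed line integral into a double integral over the enclosed region D:

    ∮_C P dx + Q dy = ∬_D (∂Q/∂x - ∂P/∂y) dA.

Here P = 72x + 48y, Q = 96x - 24y, so

    ∂Q/∂x = 96,    ∂P/∂y = 48,
    ∂Q/∂x - ∂P/∂y = 48.

D is the region x^2 + y^2 ≤ 25. Evaluating the double integral:

In polar coordinates (x = r cos θ, y = r sin θ, dA = r dr dθ) the integrand becomes 48, so

    ∬_D (48) dA = ∫_0^{2π} ∫_0^{5} (48) · r dr dθ.

Inner (r from 0 to 5): 600.
Outer (θ from 0 to 2π): 1200π.

Therefore ∮_C P dx + Q dy = 1200π.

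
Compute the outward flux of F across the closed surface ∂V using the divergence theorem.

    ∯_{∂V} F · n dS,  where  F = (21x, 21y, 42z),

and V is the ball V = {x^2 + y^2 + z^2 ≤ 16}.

By the divergence theorem,

    ∯_{∂V} F · n dS = ∭_V (∇ · F) dV.

Compute the divergence:
    ∇ · F = ∂F_x/∂x + ∂F_y/∂y + ∂F_z/∂z = 21 + 21 + 42 = 84.

In spherical coordinates, x = ρ sin(φ) cos(θ), y = ρ sin(φ) sin(θ), z = ρ cos(φ), dV = ρ^2 sin(φ) dρ dφ dθ, with 0 ≤ ρ ≤ 4, 0 ≤ φ ≤ π, 0 ≤ θ ≤ 2π.

The integrand, after substitution and multiplying by the volume element, becomes (84) · ρ^2 sin(φ), so

    ∭_V (∇·F) dV = ∫_0^{2π} ∫_0^{π} ∫_0^{4} (84) · ρ^2 sin(φ) dρ dφ dθ.

Inner (ρ from 0 to 4): 1792sin(φ).
Middle (φ from 0 to π): 3584.
Outer (θ from 0 to 2π): 7168π.

Therefore ∯_{∂V} F · n dS = 7168π.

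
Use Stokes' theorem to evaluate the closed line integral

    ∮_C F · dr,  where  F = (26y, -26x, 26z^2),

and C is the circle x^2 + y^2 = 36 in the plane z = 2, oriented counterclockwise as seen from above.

Let S be the flat disk x^2 + y^2 ≤ 36 in the plane z = 2, with upward unit normal n̂ = ẑ. By Stokes' theorem,

    ∮_C F · dr = ∬_S (∇ × F) · n̂ dS = ∬_D (curl F)_z dA,

where D is the disk x^2 + y^2 ≤ 36.

Compute the curl of F = (26y, -26x, 26z^2):
    (∇ × F)_x = ∂F_z/∂y - ∂F_y/∂z = 0,
    (∇ × F)_y = ∂F_x/∂z - ∂F_z/∂x = 0,
    (∇ × F)_z = ∂F_y/∂x - ∂F_x/∂y = -52.

On z = 2, (curl F)_z = -52.

Convert to polar (x = r cos θ, y = r sin θ, dA = r dr dθ); the integrand becomes -52, so

    ∬_D (curl F)_z dA = ∫_0^{2π} ∫_0^{6} (-52) · r dr dθ.

Inner (r from 0 to 6): -936.
Outer (θ from 0 to 2π): -1872π.

Therefore ∮_C F · dr = -1872π.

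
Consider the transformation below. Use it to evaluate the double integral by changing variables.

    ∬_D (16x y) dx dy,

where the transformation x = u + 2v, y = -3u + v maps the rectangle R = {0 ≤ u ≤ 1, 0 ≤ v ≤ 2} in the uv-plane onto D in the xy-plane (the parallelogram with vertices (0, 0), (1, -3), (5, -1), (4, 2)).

Compute the Jacobian determinant of (x, y) with respect to (u, v):

    ∂(x,y)/∂(u,v) = | 1  2 | = (1)(1) - (2)(-3) = 7.
                   | -3  1 |

Its absolute value is |J| = 7 (the area scaling factor).

Substituting x = u + 2v, y = -3u + v into the integrand,

    16x y → -48u^2 - 80u v + 32v^2,

so the integral becomes

    ∬_R (-48u^2 - 80u v + 32v^2) · |J| du dv = ∫_0^1 ∫_0^2 (-336u^2 - 560u v + 224v^2) dv du.

Inner (v): -672u^2 - 1120u + 1792/3.
Outer (u): -560/3.

Therefore ∬_D (16x y) dx dy = -560/3.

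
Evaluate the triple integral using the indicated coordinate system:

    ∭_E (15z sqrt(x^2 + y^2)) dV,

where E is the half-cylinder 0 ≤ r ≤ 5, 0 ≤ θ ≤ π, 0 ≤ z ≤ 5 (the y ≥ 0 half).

In cylindrical coordinates, x = r cos(θ), y = r sin(θ), z = z, and dV = r dr dθ dz.

The integrand becomes 15r z, so

    ∭_E (15z sqrt(x^2 + y^2)) dV = ∫_{0}^{π} ∫_{0}^{5} ∫_{0}^{5} (15r z) · r dz dr dθ.

Inner (z): 375r^2/2.
Middle (r from 0 to 5): 15625/2.
Outer (θ): 15625π/2.

Therefore the triple integral equals 15625π/2.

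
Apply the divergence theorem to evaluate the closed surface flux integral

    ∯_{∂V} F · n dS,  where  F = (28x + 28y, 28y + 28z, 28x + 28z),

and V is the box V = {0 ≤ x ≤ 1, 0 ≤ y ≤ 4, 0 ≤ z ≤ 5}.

By the divergence theorem,

    ∯_{∂V} F · n dS = ∭_V (∇ · F) dV.

Compute the divergence:
    ∇ · F = ∂F_x/∂x + ∂F_y/∂y + ∂F_z/∂z = 28 + 28 + 28 = 84.

V is a rectangular box, so dV = dx dy dz with 0 ≤ x ≤ 1, 0 ≤ y ≤ 4, 0 ≤ z ≤ 5.

Integrate (84) over V as an iterated integral:

    ∭_V (∇·F) dV = ∫_0^{1} ∫_0^{4} ∫_0^{5} (84) dz dy dx.

Inner (z from 0 to 5): 420.
Middle (y from 0 to 4): 1680.
Outer (x from 0 to 1): 1680.

Therefore ∯_{∂V} F · n dS = 1680.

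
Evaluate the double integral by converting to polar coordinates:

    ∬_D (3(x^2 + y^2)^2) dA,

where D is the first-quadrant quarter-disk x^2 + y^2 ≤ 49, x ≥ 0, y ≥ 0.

The region D is 0 ≤ r ≤ 7, 0 ≤ θ ≤ π/2 in polar coordinates, where x = r cos(θ), y = r sin(θ), and dA = r dr dθ.

Under the substitution, the integrand becomes 3r^4, so

    ∬_D (3(x^2 + y^2)^2) dA = ∫_{0}^{π/2} ∫_{0}^{7} (3r^4) · r dr dθ.

Inner integral (in r): ∫_{0}^{7} (3r^4) · r dr = 117649/2.

Outer integral (in θ): ∫_{0}^{π/2} (117649/2) dθ = 117649π/4.

Therefore ∬_D (3(x^2 + y^2)^2) dA = 117649π/4.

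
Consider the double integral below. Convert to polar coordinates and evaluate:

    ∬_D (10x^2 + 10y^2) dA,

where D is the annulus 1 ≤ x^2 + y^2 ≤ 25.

The region D is 1 ≤ r ≤ 5, 0 ≤ θ ≤ 2π in polar coordinates, where x = r cos(θ), y = r sin(θ), and dA = r dr dθ.

Under the substitution, the integrand becomes 10r^2, so

    ∬_D (10x^2 + 10y^2) dA = ∫_{0}^{2π} ∫_{1}^{5} (10r^2) · r dr dθ.

Inner integral (in r): ∫_{1}^{5} (10r^2) · r dr = 1560.

Outer integral (in θ): ∫_{0}^{2π} (1560) dθ = 3120π.

Therefore ∬_D (10x^2 + 10y^2) dA = 3120π.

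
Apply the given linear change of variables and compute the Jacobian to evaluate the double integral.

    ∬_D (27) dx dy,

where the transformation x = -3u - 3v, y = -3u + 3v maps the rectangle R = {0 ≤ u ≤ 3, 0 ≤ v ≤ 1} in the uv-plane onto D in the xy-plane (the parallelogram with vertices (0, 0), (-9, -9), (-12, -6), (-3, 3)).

Compute the Jacobian determinant of (x, y) with respect to (u, v):

    ∂(x,y)/∂(u,v) = | -3  -3 | = (-3)(3) - (-3)(-3) = -18.
                   | -3  3 |

Its absolute value is |J| = 18 (the area scaling factor).

Substituting x = -3u - 3v, y = -3u + 3v into the integrand,

    27 → 27,

so the integral becomes

    ∬_R (27) · |J| du dv = ∫_0^3 ∫_0^1 (486) dv du.

Inner (v): 486.
Outer (u): 1458.

Therefore ∬_D (27) dx dy = 1458.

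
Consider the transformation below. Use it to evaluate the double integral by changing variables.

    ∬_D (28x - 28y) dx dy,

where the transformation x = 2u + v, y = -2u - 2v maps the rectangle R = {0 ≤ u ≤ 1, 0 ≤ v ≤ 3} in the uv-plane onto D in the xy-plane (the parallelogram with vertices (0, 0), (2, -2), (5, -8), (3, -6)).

Compute the Jacobian determinant of (x, y) with respect to (u, v):

    ∂(x,y)/∂(u,v) = | 2  1 | = (2)(-2) - (1)(-2) = -2.
                   | -2  -2 |

Its absolute value is |J| = 2 (the area scaling factor).

Substituting x = 2u + v, y = -2u - 2v into the integrand,

    28x - 28y → 112u + 84v,

so the integral becomes

    ∬_R (112u + 84v) · |J| du dv = ∫_0^1 ∫_0^3 (224u + 168v) dv du.

Inner (v): 672u + 756.
Outer (u): 1092.

Therefore ∬_D (28x - 28y) dx dy = 1092.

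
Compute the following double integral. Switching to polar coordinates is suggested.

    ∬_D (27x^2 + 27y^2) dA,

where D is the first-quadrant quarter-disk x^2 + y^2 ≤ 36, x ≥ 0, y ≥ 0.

The region D is 0 ≤ r ≤ 6, 0 ≤ θ ≤ π/2 in polar coordinates, where x = r cos(θ), y = r sin(θ), and dA = r dr dθ.

Under the substitution, the integrand becomes 27r^2, so

    ∬_D (27x^2 + 27y^2) dA = ∫_{0}^{π/2} ∫_{0}^{6} (27r^2) · r dr dθ.

Inner integral (in r): ∫_{0}^{6} (27r^2) · r dr = 8748.

Outer integral (in θ): ∫_{0}^{π/2} (8748) dθ = 4374π.

Therefore ∬_D (27x^2 + 27y^2) dA = 4374π.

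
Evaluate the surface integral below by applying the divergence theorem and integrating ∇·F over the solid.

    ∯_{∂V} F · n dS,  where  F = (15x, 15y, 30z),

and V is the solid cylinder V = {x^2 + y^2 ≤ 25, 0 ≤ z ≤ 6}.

By the divergence theorem,

    ∯_{∂V} F · n dS = ∭_V (∇ · F) dV.

Compute the divergence:
    ∇ · F = ∂F_x/∂x + ∂F_y/∂y + ∂F_z/∂z = 15 + 15 + 30 = 60.

In cylindrical coordinates, x = r cos(θ), y = r sin(θ), z = z, dV = r dr dθ dz, with 0 ≤ r ≤ 5, 0 ≤ θ ≤ 2π, 0 ≤ z ≤ 6.

The integrand, after substitution and multiplying by the volume element, becomes (60) · r, so

    ∭_V (∇·F) dV = ∫_0^{2π} ∫_0^{5} ∫_0^{6} (60) · r dz dr dθ.

Inner (z from 0 to 6): 360r.
Middle (r from 0 to 5): 4500.
Outer (θ from 0 to 2π): 9000π.

Therefore ∯_{∂V} F · n dS = 9000π.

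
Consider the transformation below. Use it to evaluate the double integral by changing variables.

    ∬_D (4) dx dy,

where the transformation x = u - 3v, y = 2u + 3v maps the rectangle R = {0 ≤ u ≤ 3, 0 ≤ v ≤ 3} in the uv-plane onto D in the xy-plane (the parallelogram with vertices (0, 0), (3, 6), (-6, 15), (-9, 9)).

Compute the Jacobian determinant of (x, y) with respect to (u, v):

    ∂(x,y)/∂(u,v) = | 1  -3 | = (1)(3) - (-3)(2) = 9.
                   | 2  3 |

Its absolute value is |J| = 9 (the area scaling factor).

Substituting x = u - 3v, y = 2u + 3v into the integrand,

    4 → 4,

so the integral becomes

    ∬_R (4) · |J| du dv = ∫_0^3 ∫_0^3 (36) dv du.

Inner (v): 108.
Outer (u): 324.

Therefore ∬_D (4) dx dy = 324.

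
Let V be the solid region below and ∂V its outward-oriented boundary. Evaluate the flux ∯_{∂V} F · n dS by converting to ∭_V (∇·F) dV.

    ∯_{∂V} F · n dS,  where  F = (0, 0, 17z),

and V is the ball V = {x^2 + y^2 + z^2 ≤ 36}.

By the divergence theorem,

    ∯_{∂V} F · n dS = ∭_V (∇ · F) dV.

Compute the divergence:
    ∇ · F = ∂F_x/∂x + ∂F_y/∂y + ∂F_z/∂z = 0 + 0 + 17 = 17.

In spherical coordinates, x = ρ sin(φ) cos(θ), y = ρ sin(φ) sin(θ), z = ρ cos(φ), dV = ρ^2 sin(φ) dρ dφ dθ, with 0 ≤ ρ ≤ 6, 0 ≤ φ ≤ π, 0 ≤ θ ≤ 2π.

The integrand, after substitution and multiplying by the volume element, becomes (17) · ρ^2 sin(φ), so

    ∭_V (∇·F) dV = ∫_0^{2π} ∫_0^{π} ∫_0^{6} (17) · ρ^2 sin(φ) dρ dφ dθ.

Inner (ρ from 0 to 6): 1224sin(φ).
Middle (φ from 0 to π): 2448.
Outer (θ from 0 to 2π): 4896π.

Therefore ∯_{∂V} F · n dS = 4896π.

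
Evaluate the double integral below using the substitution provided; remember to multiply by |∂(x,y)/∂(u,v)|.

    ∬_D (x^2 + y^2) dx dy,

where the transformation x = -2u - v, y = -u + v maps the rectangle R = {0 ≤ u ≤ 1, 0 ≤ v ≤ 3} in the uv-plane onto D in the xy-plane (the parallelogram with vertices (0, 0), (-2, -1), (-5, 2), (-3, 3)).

Compute the Jacobian determinant of (x, y) with respect to (u, v):

    ∂(x,y)/∂(u,v) = | -2  -1 | = (-2)(1) - (-1)(-1) = -3.
                   | -1  1 |

Its absolute value is |J| = 3 (the area scaling factor).

Substituting x = -2u - v, y = -u + v into the integrand,

    x^2 + y^2 → 5u^2 + 2u v + 2v^2,

so the integral becomes

    ∬_R (5u^2 + 2u v + 2v^2) · |J| du dv = ∫_0^1 ∫_0^3 (15u^2 + 6u v + 6v^2) dv du.

Inner (v): 45u^2 + 27u + 54.
Outer (u): 165/2.

Therefore ∬_D (x^2 + y^2) dx dy = 165/2.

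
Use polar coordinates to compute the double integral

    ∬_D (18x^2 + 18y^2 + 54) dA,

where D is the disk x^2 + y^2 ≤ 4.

The region D is 0 ≤ r ≤ 2, 0 ≤ θ ≤ 2π in polar coordinates, where x = r cos(θ), y = r sin(θ), and dA = r dr dθ.

Under the substitution, the integrand becomes 18r^2 + 54, so

    ∬_D (18x^2 + 18y^2 + 54) dA = ∫_{0}^{2π} ∫_{0}^{2} (18r^2 + 54) · r dr dθ.

Inner integral (in r): ∫_{0}^{2} (18r^2 + 54) · r dr = 180.

Outer integral (in θ): ∫_{0}^{2π} (180) dθ = 360π.

Therefore ∬_D (18x^2 + 18y^2 + 54) dA = 360π.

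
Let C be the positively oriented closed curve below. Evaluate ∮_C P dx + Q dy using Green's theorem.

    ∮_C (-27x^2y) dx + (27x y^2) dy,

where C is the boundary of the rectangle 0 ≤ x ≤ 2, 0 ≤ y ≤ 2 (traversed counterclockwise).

Green's theorem converts the closed line integral into a double integral over the enclosed region D:

    ∮_C P dx + Q dy = ∬_D (∂Q/∂x - ∂P/∂y) dA.

Here P = -27x^2y, Q = 27x y^2, so

    ∂Q/∂x = 27y^2,    ∂P/∂y = -27x^2,
    ∂Q/∂x - ∂P/∂y = 27x^2 + 27y^2.

D is the region 0 ≤ x ≤ 2, 0 ≤ y ≤ 2. Evaluating the double integral:

    ∬_D (27x^2 + 27y^2) dA = ∫_0^{2} ∫_0^{2} (27x^2 + 27y^2) dy dx.

Inner (y from 0 to 2): 54x^2 + 72.
Outer (x from 0 to 2): 288.

Therefore ∮_C P dx + Q dy = 288.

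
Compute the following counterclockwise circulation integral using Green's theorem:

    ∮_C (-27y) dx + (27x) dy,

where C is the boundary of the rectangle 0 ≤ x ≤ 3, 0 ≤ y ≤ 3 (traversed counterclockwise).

Green's theorem converts the closed line integral into a double integral over the enclosed region D:

    ∮_C P dx + Q dy = ∬_D (∂Q/∂x - ∂P/∂y) dA.

Here P = -27y, Q = 27x, so

    ∂Q/∂x = 27,    ∂P/∂y = -27,
    ∂Q/∂x - ∂P/∂y = 54.

D is the region 0 ≤ x ≤ 3, 0 ≤ y ≤ 3. Evaluating the double integral:

    ∬_D (54) dA = ∫_0^{3} ∫_0^{3} (54) dy dx.

Inner (y from 0 to 3): 162.
Outer (x from 0 to 3): 486.

Therefore ∮_C P dx + Q dy = 486.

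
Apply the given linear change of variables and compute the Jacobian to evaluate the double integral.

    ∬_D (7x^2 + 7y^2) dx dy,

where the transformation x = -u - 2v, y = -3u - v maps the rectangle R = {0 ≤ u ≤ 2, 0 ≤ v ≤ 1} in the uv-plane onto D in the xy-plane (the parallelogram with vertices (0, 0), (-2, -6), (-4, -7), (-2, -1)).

Compute the Jacobian determinant of (x, y) with respect to (u, v):

    ∂(x,y)/∂(u,v) = | -1  -2 | = (-1)(-1) - (-2)(-3) = -5.
                   | -3  -1 |

Its absolute value is |J| = 5 (the area scaling factor).

Substituting x = -u - 2v, y = -3u - v into the integrand,

    7x^2 + 7y^2 → 70u^2 + 70u v + 35v^2,

so the integral becomes

    ∬_R (70u^2 + 70u v + 35v^2) · |J| du dv = ∫_0^2 ∫_0^1 (350u^2 + 350u v + 175v^2) dv du.

Inner (v): 350u^2 + 175u + 175/3.
Outer (u): 1400.

Therefore ∬_D (7x^2 + 7y^2) dx dy = 1400.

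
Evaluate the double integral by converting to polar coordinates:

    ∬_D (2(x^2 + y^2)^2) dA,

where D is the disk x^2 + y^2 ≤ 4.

The region D is 0 ≤ r ≤ 2, 0 ≤ θ ≤ 2π in polar coordinates, where x = r cos(θ), y = r sin(θ), and dA = r dr dθ.

Under the substitution, the integrand becomes 2r^4, so

    ∬_D (2(x^2 + y^2)^2) dA = ∫_{0}^{2π} ∫_{0}^{2} (2r^4) · r dr dθ.

Inner integral (in r): ∫_{0}^{2} (2r^4) · r dr = 64/3.

Outer integral (in θ): ∫_{0}^{2π} (64/3) dθ = 128π/3.

Therefore ∬_D (2(x^2 + y^2)^2) dA = 128π/3.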